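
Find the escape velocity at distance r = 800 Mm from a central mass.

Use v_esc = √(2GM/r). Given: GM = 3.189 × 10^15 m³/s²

Convert to SI: r = 800 Mm = 8e+08 m.
Escape velocity comes from setting total energy to zero: ½v² − GM/r = 0 ⇒ v_esc = √(2GM / r).
v_esc = √(2 · 3.189e+15 / 8e+08) m/s ≈ 2824 m/s = 2.824 km/s.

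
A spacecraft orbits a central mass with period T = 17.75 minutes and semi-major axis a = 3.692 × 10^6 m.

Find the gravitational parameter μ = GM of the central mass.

Convert to SI: T = 17.75 minutes = 1065 s.
GM = 4π² · a³ / T².
GM = 4π² · (3.692e+06)³ / (1065)² m³/s² ≈ 1.752e+15 m³/s² = 1.752 × 10^15 m³/s².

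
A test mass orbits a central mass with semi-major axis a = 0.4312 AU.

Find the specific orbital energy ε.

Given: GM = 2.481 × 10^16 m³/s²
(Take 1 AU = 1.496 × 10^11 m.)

Convert to SI: a = 0.4312 AU = 6.45075e+10 m.
ε = −GM / (2a).
ε = −2.481e+16 / (2 · 6.45075e+10) J/kg ≈ -1.923e+05 J/kg = -192.3 kJ/kg.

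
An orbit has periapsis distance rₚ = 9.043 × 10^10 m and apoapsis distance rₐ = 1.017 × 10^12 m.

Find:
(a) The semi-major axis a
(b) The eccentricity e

(a) a = (rₚ + rₐ) / 2 = (9.043e+10 + 1.017e+12) / 2 ≈ 5.537e+11 m = 5.537 × 10^11 m.
(b) e = (rₐ − rₚ) / (rₐ + rₚ) = (1.017e+12 − 9.043e+10) / (1.017e+12 + 9.043e+10) ≈ 0.8367.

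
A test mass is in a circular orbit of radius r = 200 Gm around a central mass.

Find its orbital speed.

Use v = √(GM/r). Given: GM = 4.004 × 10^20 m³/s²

Convert to SI: r = 200 Gm = 2e+11 m.
For a circular orbit, gravity supplies the centripetal force, so v = √(GM / r).
v = √(4.004e+20 / 2e+11) m/s ≈ 4.474e+04 m/s = 44.74 km/s.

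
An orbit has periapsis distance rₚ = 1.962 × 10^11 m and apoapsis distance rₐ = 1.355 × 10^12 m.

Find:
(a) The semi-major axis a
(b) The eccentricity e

(a) a = (rₚ + rₐ) / 2 = (1.962e+11 + 1.355e+12) / 2 ≈ 7.756e+11 m = 7.756 × 10^11 m.
(b) e = (rₐ − rₚ) / (rₐ + rₚ) = (1.355e+12 − 1.962e+11) / (1.355e+12 + 1.962e+11) ≈ 0.747.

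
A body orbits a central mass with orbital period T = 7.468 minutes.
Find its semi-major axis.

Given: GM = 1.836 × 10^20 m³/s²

Convert to SI: T = 7.468 minutes = 448.08 s.
Invert Kepler's third law: a = (GM · T² / (4π²))^(1/3).
Substituting T = 448.08 s and GM = 1.836e+20 m³/s²:
a = (1.836e+20 · (448.08)² / (4π²))^(1/3) m
a ≈ 9.774e+07 m = 97.74 Mm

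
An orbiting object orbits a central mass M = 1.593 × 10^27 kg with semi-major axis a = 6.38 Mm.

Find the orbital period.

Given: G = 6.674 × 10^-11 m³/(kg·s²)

Convert to SI: a = 6.38 Mm = 6.38e+06 m.
GM = G · M = 6.674e-11 · 1.593e+27 = 1.06317e+17 m³/s².
Kepler's third law: T = 2π √(a³ / GM).
Substituting a = 6.38e+06 m and GM = 1.06317e+17 m³/s²:
T = 2π √((6.38e+06)³ / 1.06317e+17) s
T ≈ 310.5 s = 5.176 minutes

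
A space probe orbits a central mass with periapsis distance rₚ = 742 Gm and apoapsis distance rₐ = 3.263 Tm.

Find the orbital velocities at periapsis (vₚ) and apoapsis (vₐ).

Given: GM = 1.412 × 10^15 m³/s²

Convert to SI: rₚ = 742 Gm = 7.42e+11 m; rₐ = 3.263 Tm = 3.263e+12 m.
Use the vis-viva equation v² = GM(2/r − 1/a) with a = (rₚ + rₐ)/2 = (7.42e+11 + 3.263e+12)/2 = 2.0025e+12 m.
vₚ = √(GM · (2/rₚ − 1/a)) = √(1.412e+15 · (2/7.42e+11 − 1/2.0025e+12)) m/s ≈ 55.68 m/s = 55.68 m/s.
vₐ = √(GM · (2/rₐ − 1/a)) = √(1.412e+15 · (2/3.263e+12 − 1/2.0025e+12)) m/s ≈ 12.66 m/s = 12.66 m/s.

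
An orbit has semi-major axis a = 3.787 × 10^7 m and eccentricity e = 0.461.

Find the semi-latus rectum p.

p = a (1 − e²).
p = 3.787e+07 · (1 − (0.461)²) = 3.787e+07 · 0.787479 ≈ 2.982e+07 m = 2.982 × 10^7 m.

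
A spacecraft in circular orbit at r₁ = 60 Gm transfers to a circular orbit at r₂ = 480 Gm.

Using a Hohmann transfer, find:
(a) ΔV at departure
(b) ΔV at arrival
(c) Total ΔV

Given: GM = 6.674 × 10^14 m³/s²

Convert to SI: r₁ = 60 Gm = 6e+10 m; r₂ = 480 Gm = 4.8e+11 m.
Transfer semi-major axis: a_t = (r₁ + r₂)/2 = (6e+10 + 4.8e+11)/2 = 2.7e+11 m.
Circular speeds: v₁ = √(GM/r₁) = 105.467 m/s, v₂ = √(GM/r₂) = 37.2883 m/s.
Transfer speeds (vis-viva v² = GM(2/r − 1/a_t)): v₁ᵗ = 140.623 m/s, v₂ᵗ = 17.5779 m/s.
(a) ΔV₁ = |v₁ᵗ − v₁| ≈ 35.16 m/s = 35.16 m/s.
(b) ΔV₂ = |v₂ − v₂ᵗ| ≈ 19.71 m/s = 19.71 m/s.
(c) ΔV_total = ΔV₁ + ΔV₂ ≈ 54.87 m/s = 54.87 m/s.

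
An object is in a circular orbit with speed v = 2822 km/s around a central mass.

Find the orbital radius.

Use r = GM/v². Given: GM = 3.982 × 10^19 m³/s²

Convert to SI: v = 2822 km/s = 2.822e+06 m/s.
For a circular orbit, v² = GM / r, so r = GM / v².
r = 3.982e+19 / (2.822e+06)² m ≈ 5e+06 m = 5 Mm.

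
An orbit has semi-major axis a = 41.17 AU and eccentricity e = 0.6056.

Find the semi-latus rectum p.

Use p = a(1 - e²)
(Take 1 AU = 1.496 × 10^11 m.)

Convert to SI: a = 41.17 AU = 6.15903e+12 m.
p = a (1 − e²).
p = 6.15903e+12 · (1 − (0.6056)²) = 6.15903e+12 · 0.633249 ≈ 3.9e+12 m = 26.07 AU.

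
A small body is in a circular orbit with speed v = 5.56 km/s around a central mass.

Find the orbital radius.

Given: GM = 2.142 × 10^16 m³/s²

Convert to SI: v = 5.56 km/s = 5560 m/s.
For a circular orbit, v² = GM / r, so r = GM / v².
r = 2.142e+16 / (5560)² m ≈ 6.929e+08 m = 692.9 Mm.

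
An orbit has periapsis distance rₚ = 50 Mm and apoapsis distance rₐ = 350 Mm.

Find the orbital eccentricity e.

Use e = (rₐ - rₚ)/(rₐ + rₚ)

Convert to SI: rₚ = 50 Mm = 5e+07 m; rₐ = 350 Mm = 3.5e+08 m.
e = (rₐ − rₚ) / (rₐ + rₚ).
e = (3.5e+08 − 5e+07) / (3.5e+08 + 5e+07) = 3e+08 / 4e+08 ≈ 0.75.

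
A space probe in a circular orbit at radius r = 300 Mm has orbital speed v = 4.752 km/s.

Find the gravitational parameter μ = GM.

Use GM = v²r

Convert to SI: r = 300 Mm = 3e+08 m; v = 4.752 km/s = 4752 m/s.
For a circular orbit v² = GM/r, so GM = v² · r.
GM = (4752)² · 3e+08 m³/s² ≈ 6.774e+15 m³/s² = 6.774 × 10^15 m³/s².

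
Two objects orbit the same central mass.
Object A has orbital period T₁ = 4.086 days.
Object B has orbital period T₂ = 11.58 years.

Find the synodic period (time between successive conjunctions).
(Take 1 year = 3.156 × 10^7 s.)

Convert to SI: T₁ = 4.086 days = 353030 s; T₂ = 11.58 years = 3.65465e+08 s.
T_syn = |T₁ · T₂ / (T₁ − T₂)|.
T_syn = |353030 · 3.65465e+08 / (353030 − 3.65465e+08)| s ≈ 3.534e+05 s = 4.09 days.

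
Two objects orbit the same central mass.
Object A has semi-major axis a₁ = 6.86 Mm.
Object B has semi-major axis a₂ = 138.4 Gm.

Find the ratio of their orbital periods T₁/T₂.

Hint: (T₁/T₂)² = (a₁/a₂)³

Convert to SI: a₁ = 6.86 Mm = 6.86e+06 m; a₂ = 138.4 Gm = 1.384e+11 m.
From Kepler's third law, (T₁/T₂)² = (a₁/a₂)³, so T₁/T₂ = (a₁/a₂)^(3/2).
a₁/a₂ = 6.86e+06 / 1.384e+11 = 4.95665e-05.
T₁/T₂ = (4.95665e-05)^(3/2) ≈ 3.49e-07.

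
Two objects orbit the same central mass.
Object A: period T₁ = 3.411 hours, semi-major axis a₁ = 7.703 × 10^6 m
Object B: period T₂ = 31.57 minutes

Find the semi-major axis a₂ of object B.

Convert to SI: T₁ = 3.411 hours = 12279.6 s; T₂ = 31.57 minutes = 1894.2 s.
Kepler's third law: (T₁/T₂)² = (a₁/a₂)³ ⇒ a₂ = a₁ · (T₂/T₁)^(2/3).
T₂/T₁ = 1894.2 / 12279.6 = 0.154256.
a₂ = 7.703e+06 · (0.154256)^(2/3) m ≈ 2.216e+06 m = 2.216 × 10^6 m.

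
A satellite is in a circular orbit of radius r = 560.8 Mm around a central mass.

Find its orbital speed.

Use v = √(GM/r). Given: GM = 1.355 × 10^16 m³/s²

Convert to SI: r = 560.8 Mm = 5.608e+08 m.
For a circular orbit, gravity supplies the centripetal force, so v = √(GM / r).
v = √(1.355e+16 / 5.608e+08) m/s ≈ 4915 m/s = 4.915 km/s.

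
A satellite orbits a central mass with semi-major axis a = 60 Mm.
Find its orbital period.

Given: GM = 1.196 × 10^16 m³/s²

Convert to SI: a = 60 Mm = 6e+07 m.
Kepler's third law: T = 2π √(a³ / GM).
Substituting a = 6e+07 m and GM = 1.196e+16 m³/s²:
T = 2π √((6e+07)³ / 1.196e+16) s
T ≈ 2.67e+04 s = 7.417 hours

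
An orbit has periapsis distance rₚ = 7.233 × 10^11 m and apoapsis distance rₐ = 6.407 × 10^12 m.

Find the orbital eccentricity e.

e = (rₐ − rₚ) / (rₐ + rₚ).
e = (6.407e+12 − 7.233e+11) / (6.407e+12 + 7.233e+11) = 5.6837e+12 / 7.1303e+12 ≈ 0.7971.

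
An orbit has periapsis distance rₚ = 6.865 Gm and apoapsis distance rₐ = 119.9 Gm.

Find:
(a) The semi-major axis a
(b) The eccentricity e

Convert to SI: rₚ = 6.865 Gm = 6.865e+09 m; rₐ = 119.9 Gm = 1.199e+11 m.
(a) a = (rₚ + rₐ) / 2 = (6.865e+09 + 1.199e+11) / 2 ≈ 6.338e+10 m = 63.38 Gm.
(b) e = (rₐ − rₚ) / (rₐ + rₚ) = (1.199e+11 − 6.865e+09) / (1.199e+11 + 6.865e+09) ≈ 0.8917.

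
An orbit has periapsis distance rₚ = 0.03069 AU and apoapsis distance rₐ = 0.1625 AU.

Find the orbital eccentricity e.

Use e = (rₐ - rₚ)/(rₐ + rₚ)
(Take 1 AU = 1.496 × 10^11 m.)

Convert to SI: rₚ = 0.03069 AU = 4.59122e+09 m; rₐ = 0.1625 AU = 2.431e+10 m.
e = (rₐ − rₚ) / (rₐ + rₚ).
e = (2.431e+10 − 4.59122e+09) / (2.431e+10 + 4.59122e+09) = 1.97188e+10 / 2.89012e+10 ≈ 0.6823.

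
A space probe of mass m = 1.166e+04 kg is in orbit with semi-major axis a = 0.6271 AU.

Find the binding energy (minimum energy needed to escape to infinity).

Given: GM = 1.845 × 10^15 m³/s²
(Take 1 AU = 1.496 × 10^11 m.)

Convert to SI: a = 0.6271 AU = 9.38142e+10 m.
Total orbital energy is E = −GMm/(2a); binding energy is E_bind = −E = GMm/(2a).
E_bind = 1.845e+15 · 1.166e+04 / (2 · 9.38142e+10) J ≈ 1.147e+08 J = 114.7 MJ.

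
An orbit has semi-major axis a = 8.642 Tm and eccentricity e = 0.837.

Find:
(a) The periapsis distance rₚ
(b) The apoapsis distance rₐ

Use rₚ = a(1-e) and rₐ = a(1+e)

Convert to SI: a = 8.642 Tm = 8.642e+12 m.
(a) rₚ = a(1 − e) = 8.642e+12 · (1 − 0.837) = 8.642e+12 · 0.163 ≈ 1.409e+12 m = 1.409 Tm.
(b) rₐ = a(1 + e) = 8.642e+12 · (1 + 0.837) = 8.642e+12 · 1.837 ≈ 1.588e+13 m = 15.88 Tm.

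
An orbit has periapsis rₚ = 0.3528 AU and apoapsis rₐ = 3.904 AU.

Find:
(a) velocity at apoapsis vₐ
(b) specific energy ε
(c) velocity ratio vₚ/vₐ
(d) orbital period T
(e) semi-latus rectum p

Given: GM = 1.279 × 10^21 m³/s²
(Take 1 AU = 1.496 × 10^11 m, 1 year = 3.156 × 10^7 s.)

Convert to SI: rₚ = 0.3528 AU = 5.27789e+10 m; rₐ = 3.904 AU = 5.84038e+11 m.
(a) With a = (rₚ + rₐ)/2 = 3.18409e+11 m, vₐ = √(GM (2/rₐ − 1/a)) = √(1.279e+21 · (2/5.84038e+11 − 1/3.18409e+11)) m/s ≈ 1.905e+04 m/s
(b) With a = (rₚ + rₐ)/2 = 3.18409e+11 m, ε = −GM/(2a) = −1.279e+21/(2 · 3.18409e+11) J/kg ≈ -2.008e+09 J/kg
(c) Conservation of angular momentum (rₚvₚ = rₐvₐ) gives vₚ/vₐ = rₐ/rₚ = 5.84038e+11/5.27789e+10 ≈ 11.07
(d) With a = (rₚ + rₐ)/2 = 3.18409e+11 m, T = 2π √(a³/GM) = 2π √((3.18409e+11)³/1.279e+21) s ≈ 3.157e+07 s
(e) From a = (rₚ + rₐ)/2 = 3.18409e+11 m and e = (rₐ − rₚ)/(rₐ + rₚ) = 0.834242, p = a(1 − e²) = 3.18409e+11 · (1 − (0.834242)²) ≈ 9.681e+10 m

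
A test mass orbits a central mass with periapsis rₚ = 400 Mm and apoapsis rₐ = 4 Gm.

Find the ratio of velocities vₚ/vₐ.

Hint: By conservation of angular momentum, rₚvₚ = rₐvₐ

Convert to SI: rₚ = 400 Mm = 4e+08 m; rₐ = 4 Gm = 4e+09 m.
Conservation of angular momentum gives rₚvₚ = rₐvₐ, so vₚ/vₐ = rₐ/rₚ.
vₚ/vₐ = 4e+09 / 4e+08 ≈ 10.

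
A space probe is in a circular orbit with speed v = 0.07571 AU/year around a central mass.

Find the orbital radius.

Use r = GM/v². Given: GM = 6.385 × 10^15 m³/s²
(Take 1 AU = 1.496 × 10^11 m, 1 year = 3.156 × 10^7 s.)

Convert to SI: v = 0.07571 AU/year = 358.879 m/s.
For a circular orbit, v² = GM / r, so r = GM / v².
r = 6.385e+15 / (358.879)² m ≈ 4.958e+10 m = 0.3314 AU.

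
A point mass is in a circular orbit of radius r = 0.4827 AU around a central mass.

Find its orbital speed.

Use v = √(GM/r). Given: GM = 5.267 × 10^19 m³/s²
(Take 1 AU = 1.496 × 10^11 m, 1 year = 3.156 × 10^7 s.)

Convert to SI: r = 0.4827 AU = 7.22119e+10 m.
For a circular orbit, gravity supplies the centripetal force, so v = √(GM / r).
v = √(5.267e+19 / 7.22119e+10) m/s ≈ 2.701e+04 m/s = 5.697 AU/year.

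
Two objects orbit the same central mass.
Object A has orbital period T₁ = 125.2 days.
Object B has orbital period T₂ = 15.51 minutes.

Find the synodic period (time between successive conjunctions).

Convert to SI: T₁ = 125.2 days = 1.08173e+07 s; T₂ = 15.51 minutes = 930.6 s.
T_syn = |T₁ · T₂ / (T₁ − T₂)|.
T_syn = |1.08173e+07 · 930.6 / (1.08173e+07 − 930.6)| s ≈ 930.7 s = 15.51 minutes.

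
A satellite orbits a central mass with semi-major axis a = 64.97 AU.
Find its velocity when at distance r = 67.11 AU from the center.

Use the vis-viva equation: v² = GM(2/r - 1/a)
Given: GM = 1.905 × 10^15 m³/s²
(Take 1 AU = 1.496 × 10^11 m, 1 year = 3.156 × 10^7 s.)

Convert to SI: a = 64.97 AU = 9.71951e+12 m; r = 67.11 AU = 1.00397e+13 m.
Vis-viva: v = √(GM · (2/r − 1/a)).
2/r − 1/a = 2/1.00397e+13 − 1/9.71951e+12 = 9.63242e-14 m⁻¹.
v = √(1.905e+15 · 9.63242e-14) m/s ≈ 13.55 m/s = 0.002858 AU/year.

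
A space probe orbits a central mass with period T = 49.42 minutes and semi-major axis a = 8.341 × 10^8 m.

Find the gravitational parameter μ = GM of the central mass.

Convert to SI: T = 49.42 minutes = 2965.2 s.
GM = 4π² · a³ / T².
GM = 4π² · (8.341e+08)³ / (2965.2)² m³/s² ≈ 2.606e+21 m³/s² = 2.606 × 10^21 m³/s².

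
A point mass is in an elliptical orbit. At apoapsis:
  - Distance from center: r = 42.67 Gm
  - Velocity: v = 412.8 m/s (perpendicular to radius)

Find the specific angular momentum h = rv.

Convert to SI: r = 42.67 Gm = 4.267e+10 m.
With v perpendicular to r, h = r · v.
h = 4.267e+10 · 412.8 m²/s ≈ 1.761e+13 m²/s.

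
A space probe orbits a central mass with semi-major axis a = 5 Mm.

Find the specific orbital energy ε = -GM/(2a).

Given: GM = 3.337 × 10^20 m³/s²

Convert to SI: a = 5 Mm = 5e+06 m.
ε = −GM / (2a).
ε = −3.337e+20 / (2 · 5e+06) J/kg ≈ -3.337e+13 J/kg = -3.337e+04 GJ/kg.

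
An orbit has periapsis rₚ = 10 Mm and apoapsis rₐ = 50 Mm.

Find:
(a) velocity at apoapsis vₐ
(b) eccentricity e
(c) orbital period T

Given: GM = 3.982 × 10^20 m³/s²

Convert to SI: rₚ = 10 Mm = 1e+07 m; rₐ = 50 Mm = 5e+07 m.
(a) With a = (rₚ + rₐ)/2 = 3e+07 m, vₐ = √(GM (2/rₐ − 1/a)) = √(3.982e+20 · (2/5e+07 − 1/3e+07)) m/s ≈ 1.629e+06 m/s
(b) e = (rₐ − rₚ)/(rₐ + rₚ) = (5e+07 − 1e+07)/(5e+07 + 1e+07) ≈ 0.6667
(c) With a = (rₚ + rₐ)/2 = 3e+07 m, T = 2π √(a³/GM) = 2π √((3e+07)³/3.982e+20) s ≈ 51.74 s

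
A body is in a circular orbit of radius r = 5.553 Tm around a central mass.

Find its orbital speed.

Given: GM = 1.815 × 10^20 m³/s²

Convert to SI: r = 5.553 Tm = 5.553e+12 m.
For a circular orbit, gravity supplies the centripetal force, so v = √(GM / r).
v = √(1.815e+20 / 5.553e+12) m/s ≈ 5717 m/s = 5.717 km/s.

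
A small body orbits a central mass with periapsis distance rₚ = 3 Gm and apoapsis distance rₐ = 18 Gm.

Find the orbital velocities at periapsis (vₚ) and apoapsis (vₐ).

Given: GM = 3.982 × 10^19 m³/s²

Convert to SI: rₚ = 3 Gm = 3e+09 m; rₐ = 18 Gm = 1.8e+10 m.
Use the vis-viva equation v² = GM(2/r − 1/a) with a = (rₚ + rₐ)/2 = (3e+09 + 1.8e+10)/2 = 1.05e+10 m.
vₚ = √(GM · (2/rₚ − 1/a)) = √(3.982e+19 · (2/3e+09 − 1/1.05e+10)) m/s ≈ 1.508e+05 m/s = 150.8 km/s.
vₐ = √(GM · (2/rₐ − 1/a)) = √(3.982e+19 · (2/1.8e+10 − 1/1.05e+10)) m/s ≈ 2.514e+04 m/s = 25.14 km/s.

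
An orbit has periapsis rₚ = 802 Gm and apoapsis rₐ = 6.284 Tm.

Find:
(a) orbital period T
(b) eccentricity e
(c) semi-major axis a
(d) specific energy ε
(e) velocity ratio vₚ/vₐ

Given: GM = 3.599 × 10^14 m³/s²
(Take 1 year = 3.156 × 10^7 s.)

Convert to SI: rₚ = 802 Gm = 8.02e+11 m; rₐ = 6.284 Tm = 6.284e+12 m.
(a) With a = (rₚ + rₐ)/2 = 3.543e+12 m, T = 2π √(a³/GM) = 2π √((3.543e+12)³/3.599e+14) s ≈ 2.209e+12 s
(b) e = (rₐ − rₚ)/(rₐ + rₚ) = (6.284e+12 − 8.02e+11)/(6.284e+12 + 8.02e+11) ≈ 0.7736
(c) a = (rₚ + rₐ)/2 = (8.02e+11 + 6.284e+12)/2 ≈ 3.543e+12 m
(d) With a = (rₚ + rₐ)/2 = 3.543e+12 m, ε = −GM/(2a) = −3.599e+14/(2 · 3.543e+12) J/kg ≈ -50.79 J/kg
(e) Conservation of angular momentum (rₚvₚ = rₐvₐ) gives vₚ/vₐ = rₐ/rₚ = 6.284e+12/8.02e+11 ≈ 7.835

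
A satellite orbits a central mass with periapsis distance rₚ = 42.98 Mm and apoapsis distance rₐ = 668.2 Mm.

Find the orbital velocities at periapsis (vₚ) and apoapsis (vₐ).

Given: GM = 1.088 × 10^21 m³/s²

Convert to SI: rₚ = 42.98 Mm = 4.298e+07 m; rₐ = 668.2 Mm = 6.682e+08 m.
Use the vis-viva equation v² = GM(2/r − 1/a) with a = (rₚ + rₐ)/2 = (4.298e+07 + 6.682e+08)/2 = 3.5559e+08 m.
vₚ = √(GM · (2/rₚ − 1/a)) = √(1.088e+21 · (2/4.298e+07 − 1/3.5559e+08)) m/s ≈ 6.897e+06 m/s = 6897 km/s.
vₐ = √(GM · (2/rₐ − 1/a)) = √(1.088e+21 · (2/6.682e+08 − 1/3.5559e+08)) m/s ≈ 4.436e+05 m/s = 443.6 km/s.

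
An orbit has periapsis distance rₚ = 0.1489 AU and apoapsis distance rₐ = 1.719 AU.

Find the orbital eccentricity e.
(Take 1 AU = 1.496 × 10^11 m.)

Convert to SI: rₚ = 0.1489 AU = 2.22754e+10 m; rₐ = 1.719 AU = 2.57162e+11 m.
e = (rₐ − rₚ) / (rₐ + rₚ).
e = (2.57162e+11 − 2.22754e+10) / (2.57162e+11 + 2.22754e+10) = 2.34887e+11 / 2.79438e+11 ≈ 0.8406.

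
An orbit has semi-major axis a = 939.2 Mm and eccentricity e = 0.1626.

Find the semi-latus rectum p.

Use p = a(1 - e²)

Convert to SI: a = 939.2 Mm = 9.392e+08 m.
p = a (1 − e²).
p = 9.392e+08 · (1 − (0.1626)²) = 9.392e+08 · 0.973561 ≈ 9.144e+08 m = 914.4 Mm.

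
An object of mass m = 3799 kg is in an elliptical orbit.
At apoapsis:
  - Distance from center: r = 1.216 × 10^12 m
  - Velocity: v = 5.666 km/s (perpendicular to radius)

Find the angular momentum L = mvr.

Convert to SI: v = 5.666 km/s = 5666 m/s.
Since v is perpendicular to r, L = m · v · r.
L = 3799 · 5666 · 1.216e+12 kg·m²/s ≈ 2.617e+19 kg·m²/s.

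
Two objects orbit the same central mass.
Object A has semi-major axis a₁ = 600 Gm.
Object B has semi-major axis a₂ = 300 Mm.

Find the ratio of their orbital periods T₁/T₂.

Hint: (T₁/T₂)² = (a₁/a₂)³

Convert to SI: a₁ = 600 Gm = 6e+11 m; a₂ = 300 Mm = 3e+08 m.
From Kepler's third law, (T₁/T₂)² = (a₁/a₂)³, so T₁/T₂ = (a₁/a₂)^(3/2).
a₁/a₂ = 6e+11 / 3e+08 = 2000.
T₁/T₂ = (2000)^(3/2) ≈ 8.944e+04.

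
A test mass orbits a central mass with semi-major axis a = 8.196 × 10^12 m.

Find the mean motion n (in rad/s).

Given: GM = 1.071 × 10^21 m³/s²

n = √(GM / a³).
n = √(1.071e+21 / (8.196e+12)³) rad/s ≈ 1.395e-09 rad/s.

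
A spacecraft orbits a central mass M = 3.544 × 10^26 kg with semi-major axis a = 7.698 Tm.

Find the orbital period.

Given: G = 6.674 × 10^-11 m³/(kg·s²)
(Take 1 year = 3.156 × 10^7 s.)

Convert to SI: a = 7.698 Tm = 7.698e+12 m.
GM = G · M = 6.674e-11 · 3.544e+26 = 2.36527e+16 m³/s².
Kepler's third law: T = 2π √(a³ / GM).
Substituting a = 7.698e+12 m and GM = 2.36527e+16 m³/s²:
T = 2π √((7.698e+12)³ / 2.36527e+16) s
T ≈ 8.726e+11 s = 2.765e+04 years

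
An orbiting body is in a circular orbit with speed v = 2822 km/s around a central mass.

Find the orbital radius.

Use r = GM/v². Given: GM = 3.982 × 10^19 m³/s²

Convert to SI: v = 2822 km/s = 2.822e+06 m/s.
For a circular orbit, v² = GM / r, so r = GM / v².
r = 3.982e+19 / (2.822e+06)² m ≈ 5e+06 m = 5 Mm.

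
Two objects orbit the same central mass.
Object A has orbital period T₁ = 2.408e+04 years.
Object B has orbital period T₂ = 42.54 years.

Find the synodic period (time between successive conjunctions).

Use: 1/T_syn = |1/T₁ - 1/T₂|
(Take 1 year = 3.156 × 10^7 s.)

Convert to SI: T₁ = 2.408e+04 years = 7.59965e+11 s; T₂ = 42.54 years = 1.34256e+09 s.
T_syn = |T₁ · T₂ / (T₁ − T₂)|.
T_syn = |7.59965e+11 · 1.34256e+09 / (7.59965e+11 − 1.34256e+09)| s ≈ 1.345e+09 s = 42.62 years.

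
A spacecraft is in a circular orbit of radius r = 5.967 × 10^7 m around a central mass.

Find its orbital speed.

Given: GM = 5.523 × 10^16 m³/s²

For a circular orbit, gravity supplies the centripetal force, so v = √(GM / r).
v = √(5.523e+16 / 5.967e+07) m/s ≈ 3.042e+04 m/s = 30.42 km/s.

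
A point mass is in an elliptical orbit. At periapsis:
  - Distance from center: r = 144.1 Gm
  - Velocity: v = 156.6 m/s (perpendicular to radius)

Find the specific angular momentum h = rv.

Convert to SI: r = 144.1 Gm = 1.441e+11 m.
With v perpendicular to r, h = r · v.
h = 1.441e+11 · 156.6 m²/s ≈ 2.257e+13 m²/s.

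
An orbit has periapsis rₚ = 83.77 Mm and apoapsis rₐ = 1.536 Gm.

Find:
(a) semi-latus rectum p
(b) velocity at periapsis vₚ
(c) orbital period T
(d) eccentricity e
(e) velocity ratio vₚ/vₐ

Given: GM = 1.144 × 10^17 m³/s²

Convert to SI: rₚ = 83.77 Mm = 8.377e+07 m; rₐ = 1.536 Gm = 1.536e+09 m.
(a) From a = (rₚ + rₐ)/2 = 8.09885e+08 m and e = (rₐ − rₚ)/(rₐ + rₚ) = 0.896566, p = a(1 − e²) = 8.09885e+08 · (1 − (0.896566)²) ≈ 1.589e+08 m
(b) With a = (rₚ + rₐ)/2 = 8.09885e+08 m, vₚ = √(GM (2/rₚ − 1/a)) = √(1.144e+17 · (2/8.377e+07 − 1/8.09885e+08)) m/s ≈ 5.089e+04 m/s
(c) With a = (rₚ + rₐ)/2 = 8.09885e+08 m, T = 2π √(a³/GM) = 2π √((8.09885e+08)³/1.144e+17) s ≈ 4.282e+05 s
(d) e = (rₐ − rₚ)/(rₐ + rₚ) = (1.536e+09 − 8.377e+07)/(1.536e+09 + 8.377e+07) ≈ 0.8966
(e) Conservation of angular momentum (rₚvₚ = rₐvₐ) gives vₚ/vₐ = rₐ/rₚ = 1.536e+09/8.377e+07 ≈ 18.34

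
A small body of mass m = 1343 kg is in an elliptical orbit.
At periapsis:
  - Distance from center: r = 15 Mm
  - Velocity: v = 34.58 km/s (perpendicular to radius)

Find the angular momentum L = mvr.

Convert to SI: r = 15 Mm = 1.5e+07 m; v = 34.58 km/s = 34580 m/s.
Since v is perpendicular to r, L = m · v · r.
L = 1343 · 34580 · 1.5e+07 kg·m²/s ≈ 6.966e+14 kg·m²/s.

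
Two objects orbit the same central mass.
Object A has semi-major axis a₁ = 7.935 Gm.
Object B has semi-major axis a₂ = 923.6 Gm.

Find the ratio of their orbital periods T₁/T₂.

Convert to SI: a₁ = 7.935 Gm = 7.935e+09 m; a₂ = 923.6 Gm = 9.236e+11 m.
From Kepler's third law, (T₁/T₂)² = (a₁/a₂)³, so T₁/T₂ = (a₁/a₂)^(3/2).
a₁/a₂ = 7.935e+09 / 9.236e+11 = 0.00859138.
T₁/T₂ = (0.00859138)^(3/2) ≈ 0.0007963.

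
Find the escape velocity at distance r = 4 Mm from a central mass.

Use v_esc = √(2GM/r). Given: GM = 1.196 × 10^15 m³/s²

Convert to SI: r = 4 Mm = 4e+06 m.
Escape velocity comes from setting total energy to zero: ½v² − GM/r = 0 ⇒ v_esc = √(2GM / r).
v_esc = √(2 · 1.196e+15 / 4e+06) m/s ≈ 2.445e+04 m/s = 24.45 km/s.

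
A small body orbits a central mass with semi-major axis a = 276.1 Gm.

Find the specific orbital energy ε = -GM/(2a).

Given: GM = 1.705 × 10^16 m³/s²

Convert to SI: a = 276.1 Gm = 2.761e+11 m.
ε = −GM / (2a).
ε = −1.705e+16 / (2 · 2.761e+11) J/kg ≈ -3.088e+04 J/kg = -30.88 kJ/kg.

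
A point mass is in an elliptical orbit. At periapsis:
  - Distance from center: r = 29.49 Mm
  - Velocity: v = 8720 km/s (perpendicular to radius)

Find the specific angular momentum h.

Convert to SI: r = 29.49 Mm = 2.949e+07 m; v = 8720 km/s = 8.72e+06 m/s.
With v perpendicular to r, h = r · v.
h = 2.949e+07 · 8.72e+06 m²/s ≈ 2.572e+14 m²/s.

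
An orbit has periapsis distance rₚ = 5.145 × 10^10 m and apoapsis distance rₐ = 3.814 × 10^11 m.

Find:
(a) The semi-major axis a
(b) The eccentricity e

(a) a = (rₚ + rₐ) / 2 = (5.145e+10 + 3.814e+11) / 2 ≈ 2.164e+11 m = 2.164 × 10^11 m.
(b) e = (rₐ − rₚ) / (rₐ + rₚ) = (3.814e+11 − 5.145e+10) / (3.814e+11 + 5.145e+10) ≈ 0.7623.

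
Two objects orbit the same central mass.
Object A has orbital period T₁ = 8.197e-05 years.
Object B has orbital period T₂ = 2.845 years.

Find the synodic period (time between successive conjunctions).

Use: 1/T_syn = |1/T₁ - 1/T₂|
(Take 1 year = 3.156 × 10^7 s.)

Convert to SI: T₁ = 8.197e-05 years = 2586.97 s; T₂ = 2.845 years = 8.97882e+07 s.
T_syn = |T₁ · T₂ / (T₁ − T₂)|.
T_syn = |2586.97 · 8.97882e+07 / (2586.97 − 8.97882e+07)| s ≈ 2587 s = 8.197e-05 years.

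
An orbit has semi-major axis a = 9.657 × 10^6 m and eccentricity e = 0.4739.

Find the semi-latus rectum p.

p = a (1 − e²).
p = 9.657e+06 · (1 − (0.4739)²) = 9.657e+06 · 0.775419 ≈ 7.488e+06 m = 7.488 × 10^6 m.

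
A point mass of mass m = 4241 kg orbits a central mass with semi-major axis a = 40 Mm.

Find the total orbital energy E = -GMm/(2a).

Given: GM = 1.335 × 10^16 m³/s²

Convert to SI: a = 40 Mm = 4e+07 m.
E = −GMm / (2a).
E = −1.335e+16 · 4241 / (2 · 4e+07) J ≈ -7.077e+11 J = -707.7 GJ.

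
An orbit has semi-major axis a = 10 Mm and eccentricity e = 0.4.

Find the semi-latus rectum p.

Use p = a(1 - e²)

Convert to SI: a = 10 Mm = 1e+07 m.
p = a (1 − e²).
p = 1e+07 · (1 − (0.4)²) = 1e+07 · 0.84 ≈ 8.4e+06 m = 8.4 Mm.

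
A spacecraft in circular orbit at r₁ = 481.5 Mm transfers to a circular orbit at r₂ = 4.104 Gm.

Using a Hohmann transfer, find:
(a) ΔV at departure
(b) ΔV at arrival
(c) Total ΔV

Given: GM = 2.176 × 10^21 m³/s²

Convert to SI: r₁ = 481.5 Mm = 4.815e+08 m; r₂ = 4.104 Gm = 4.104e+09 m.
Transfer semi-major axis: a_t = (r₁ + r₂)/2 = (4.815e+08 + 4.104e+09)/2 = 2.29275e+09 m.
Circular speeds: v₁ = √(GM/r₁) = 2.12584e+06 m/s, v₂ = √(GM/r₂) = 728158 m/s.
Transfer speeds (vis-viva v² = GM(2/r − 1/a_t)): v₁ᵗ = 2.84418e+06 m/s, v₂ᵗ = 333692 m/s.
(a) ΔV₁ = |v₁ᵗ − v₁| ≈ 7.183e+05 m/s = 718.3 km/s.
(b) ΔV₂ = |v₂ − v₂ᵗ| ≈ 3.945e+05 m/s = 394.5 km/s.
(c) ΔV_total = ΔV₁ + ΔV₂ ≈ 1.113e+06 m/s = 1113 km/s.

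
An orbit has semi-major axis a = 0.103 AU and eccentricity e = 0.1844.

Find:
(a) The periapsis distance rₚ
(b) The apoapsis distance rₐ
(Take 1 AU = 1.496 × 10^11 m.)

Convert to SI: a = 0.103 AU = 1.54088e+10 m.
(a) rₚ = a(1 − e) = 1.54088e+10 · (1 − 0.1844) = 1.54088e+10 · 0.8156 ≈ 1.257e+10 m = 0.08401 AU.
(b) rₐ = a(1 + e) = 1.54088e+10 · (1 + 0.1844) = 1.54088e+10 · 1.1844 ≈ 1.825e+10 m = 0.122 AU.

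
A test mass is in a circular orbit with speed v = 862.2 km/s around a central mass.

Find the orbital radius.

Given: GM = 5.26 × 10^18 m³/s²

Convert to SI: v = 862.2 km/s = 862200 m/s.
For a circular orbit, v² = GM / r, so r = GM / v².
r = 5.26e+18 / (862200)² m ≈ 7.076e+06 m = 7.076 Mm.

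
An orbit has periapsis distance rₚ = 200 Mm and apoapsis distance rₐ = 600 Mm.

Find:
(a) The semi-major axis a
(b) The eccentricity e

Convert to SI: rₚ = 200 Mm = 2e+08 m; rₐ = 600 Mm = 6e+08 m.
(a) a = (rₚ + rₐ) / 2 = (2e+08 + 6e+08) / 2 ≈ 4e+08 m = 400 Mm.
(b) e = (rₐ − rₚ) / (rₐ + rₚ) = (6e+08 − 2e+08) / (6e+08 + 2e+08) ≈ 0.5.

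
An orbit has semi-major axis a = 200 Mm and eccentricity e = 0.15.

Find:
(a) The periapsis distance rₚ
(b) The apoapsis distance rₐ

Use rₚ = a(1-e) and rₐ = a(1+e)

Convert to SI: a = 200 Mm = 2e+08 m.
(a) rₚ = a(1 − e) = 2e+08 · (1 − 0.15) = 2e+08 · 0.85 ≈ 1.7e+08 m = 170 Mm.
(b) rₐ = a(1 + e) = 2e+08 · (1 + 0.15) = 2e+08 · 1.15 ≈ 2.3e+08 m = 230 Mm.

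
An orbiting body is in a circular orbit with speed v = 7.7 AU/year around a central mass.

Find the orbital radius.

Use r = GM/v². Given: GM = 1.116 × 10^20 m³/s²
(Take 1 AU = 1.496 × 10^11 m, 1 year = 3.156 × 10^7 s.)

Convert to SI: v = 7.7 AU/year = 36499.4 m/s.
For a circular orbit, v² = GM / r, so r = GM / v².
r = 1.116e+20 / (36499.4)² m ≈ 8.377e+10 m = 0.56 AU.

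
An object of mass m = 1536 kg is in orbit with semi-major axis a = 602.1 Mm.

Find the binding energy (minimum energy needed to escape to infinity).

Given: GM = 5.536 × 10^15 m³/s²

Convert to SI: a = 602.1 Mm = 6.021e+08 m.
Total orbital energy is E = −GMm/(2a); binding energy is E_bind = −E = GMm/(2a).
E_bind = 5.536e+15 · 1536 / (2 · 6.021e+08) J ≈ 7.061e+09 J = 7.061 GJ.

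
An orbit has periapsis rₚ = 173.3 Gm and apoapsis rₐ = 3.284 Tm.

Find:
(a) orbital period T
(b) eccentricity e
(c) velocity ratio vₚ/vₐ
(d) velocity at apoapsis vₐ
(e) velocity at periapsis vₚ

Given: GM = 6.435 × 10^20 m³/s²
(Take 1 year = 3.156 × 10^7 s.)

Convert to SI: rₚ = 173.3 Gm = 1.733e+11 m; rₐ = 3.284 Tm = 3.284e+12 m.
(a) With a = (rₚ + rₐ)/2 = 1.72865e+12 m, T = 2π √(a³/GM) = 2π √((1.72865e+12)³/6.435e+20) s ≈ 5.629e+08 s
(b) e = (rₐ − rₚ)/(rₐ + rₚ) = (3.284e+12 − 1.733e+11)/(3.284e+12 + 1.733e+11) ≈ 0.8997
(c) Conservation of angular momentum (rₚvₚ = rₐvₐ) gives vₚ/vₐ = rₐ/rₚ = 3.284e+12/1.733e+11 ≈ 18.95
(d) With a = (rₚ + rₐ)/2 = 1.72865e+12 m, vₐ = √(GM (2/rₐ − 1/a)) = √(6.435e+20 · (2/3.284e+12 − 1/1.72865e+12)) m/s ≈ 4432 m/s
(e) With a = (rₚ + rₐ)/2 = 1.72865e+12 m, vₚ = √(GM (2/rₚ − 1/a)) = √(6.435e+20 · (2/1.733e+11 − 1/1.72865e+12)) m/s ≈ 8.399e+04 m/s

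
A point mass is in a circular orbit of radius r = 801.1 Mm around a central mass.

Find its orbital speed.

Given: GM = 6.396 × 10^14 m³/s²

Convert to SI: r = 801.1 Mm = 8.011e+08 m.
For a circular orbit, gravity supplies the centripetal force, so v = √(GM / r).
v = √(6.396e+14 / 8.011e+08) m/s ≈ 893.5 m/s = 893.5 m/s.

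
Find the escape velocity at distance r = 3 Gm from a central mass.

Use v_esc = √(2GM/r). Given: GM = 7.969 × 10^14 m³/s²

Convert to SI: r = 3 Gm = 3e+09 m.
Escape velocity comes from setting total energy to zero: ½v² − GM/r = 0 ⇒ v_esc = √(2GM / r).
v_esc = √(2 · 7.969e+14 / 3e+09) m/s ≈ 728.9 m/s = 728.9 m/s.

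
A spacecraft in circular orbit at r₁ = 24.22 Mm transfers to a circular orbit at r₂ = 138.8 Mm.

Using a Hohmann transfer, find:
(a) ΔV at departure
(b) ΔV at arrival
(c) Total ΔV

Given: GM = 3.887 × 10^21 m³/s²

Convert to SI: r₁ = 24.22 Mm = 2.422e+07 m; r₂ = 138.8 Mm = 1.388e+08 m.
Transfer semi-major axis: a_t = (r₁ + r₂)/2 = (2.422e+07 + 1.388e+08)/2 = 8.151e+07 m.
Circular speeds: v₁ = √(GM/r₁) = 1.26684e+07 m/s, v₂ = √(GM/r₂) = 5.29191e+06 m/s.
Transfer speeds (vis-viva v² = GM(2/r − 1/a_t)): v₁ᵗ = 1.65314e+07 m/s, v₂ᵗ = 2.88466e+06 m/s.
(a) ΔV₁ = |v₁ᵗ − v₁| ≈ 3.863e+06 m/s = 3863 km/s.
(b) ΔV₂ = |v₂ − v₂ᵗ| ≈ 2.407e+06 m/s = 2407 km/s.
(c) ΔV_total = ΔV₁ + ΔV₂ ≈ 6.27e+06 m/s = 6270 km/s.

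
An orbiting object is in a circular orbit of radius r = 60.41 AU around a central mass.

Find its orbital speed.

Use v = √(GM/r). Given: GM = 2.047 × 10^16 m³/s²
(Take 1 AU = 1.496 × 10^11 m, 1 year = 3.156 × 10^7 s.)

Convert to SI: r = 60.41 AU = 9.03734e+12 m.
For a circular orbit, gravity supplies the centripetal force, so v = √(GM / r).
v = √(2.047e+16 / 9.03734e+12) m/s ≈ 47.59 m/s = 0.01004 AU/year.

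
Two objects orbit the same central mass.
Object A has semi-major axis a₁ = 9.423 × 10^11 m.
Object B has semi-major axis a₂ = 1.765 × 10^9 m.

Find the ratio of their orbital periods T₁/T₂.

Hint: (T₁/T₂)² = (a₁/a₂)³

From Kepler's third law, (T₁/T₂)² = (a₁/a₂)³, so T₁/T₂ = (a₁/a₂)^(3/2).
a₁/a₂ = 9.423e+11 / 1.765e+09 = 533.881.
T₁/T₂ = (533.881)^(3/2) ≈ 1.234e+04.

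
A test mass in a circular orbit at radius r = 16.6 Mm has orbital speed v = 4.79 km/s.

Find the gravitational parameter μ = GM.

Convert to SI: r = 16.6 Mm = 1.66e+07 m; v = 4.79 km/s = 4790 m/s.
For a circular orbit v² = GM/r, so GM = v² · r.
GM = (4790)² · 1.66e+07 m³/s² ≈ 3.809e+14 m³/s² = 3.809 × 10^14 m³/s².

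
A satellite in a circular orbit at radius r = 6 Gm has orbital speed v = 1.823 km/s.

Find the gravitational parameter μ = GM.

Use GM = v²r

Convert to SI: r = 6 Gm = 6e+09 m; v = 1.823 km/s = 1823 m/s.
For a circular orbit v² = GM/r, so GM = v² · r.
GM = (1823)² · 6e+09 m³/s² ≈ 1.994e+16 m³/s² = 1.994 × 10^16 m³/s².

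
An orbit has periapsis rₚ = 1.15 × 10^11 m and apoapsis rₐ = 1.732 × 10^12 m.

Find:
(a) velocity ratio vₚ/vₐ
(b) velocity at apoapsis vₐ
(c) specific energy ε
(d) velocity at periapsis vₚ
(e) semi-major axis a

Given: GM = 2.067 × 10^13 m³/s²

(a) Conservation of angular momentum (rₚvₚ = rₐvₐ) gives vₚ/vₐ = rₐ/rₚ = 1.732e+12/1.15e+11 ≈ 15.06
(b) With a = (rₚ + rₐ)/2 = 9.235e+11 m, vₐ = √(GM (2/rₐ − 1/a)) = √(2.067e+13 · (2/1.732e+12 − 1/9.235e+11)) m/s ≈ 1.219 m/s
(c) With a = (rₚ + rₐ)/2 = 9.235e+11 m, ε = −GM/(2a) = −2.067e+13/(2 · 9.235e+11) J/kg ≈ -11.19 J/kg
(d) With a = (rₚ + rₐ)/2 = 9.235e+11 m, vₚ = √(GM (2/rₚ − 1/a)) = √(2.067e+13 · (2/1.15e+11 − 1/9.235e+11)) m/s ≈ 18.36 m/s
(e) a = (rₚ + rₐ)/2 = (1.15e+11 + 1.732e+12)/2 ≈ 9.235e+11 m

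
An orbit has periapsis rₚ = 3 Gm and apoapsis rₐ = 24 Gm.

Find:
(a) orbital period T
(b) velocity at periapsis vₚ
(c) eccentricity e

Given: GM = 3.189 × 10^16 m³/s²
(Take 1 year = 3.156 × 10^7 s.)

Convert to SI: rₚ = 3 Gm = 3e+09 m; rₐ = 24 Gm = 2.4e+10 m.
(a) With a = (rₚ + rₐ)/2 = 1.35e+10 m, T = 2π √(a³/GM) = 2π √((1.35e+10)³/3.189e+16) s ≈ 5.519e+07 s
(b) With a = (rₚ + rₐ)/2 = 1.35e+10 m, vₚ = √(GM (2/rₚ − 1/a)) = √(3.189e+16 · (2/3e+09 − 1/1.35e+10)) m/s ≈ 4347 m/s
(c) e = (rₐ − rₚ)/(rₐ + rₚ) = (2.4e+10 − 3e+09)/(2.4e+10 + 3e+09) ≈ 0.7778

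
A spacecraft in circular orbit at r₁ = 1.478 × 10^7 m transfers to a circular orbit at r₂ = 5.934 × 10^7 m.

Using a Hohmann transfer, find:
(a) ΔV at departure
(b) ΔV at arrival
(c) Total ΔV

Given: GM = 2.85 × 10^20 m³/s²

Transfer semi-major axis: a_t = (r₁ + r₂)/2 = (1.478e+07 + 5.934e+07)/2 = 3.706e+07 m.
Circular speeds: v₁ = √(GM/r₁) = 4.39122e+06 m/s, v₂ = √(GM/r₂) = 2.19154e+06 m/s.
Transfer speeds (vis-viva v² = GM(2/r − 1/a_t)): v₁ᵗ = 5.55656e+06 m/s, v₂ᵗ = 1.38399e+06 m/s.
(a) ΔV₁ = |v₁ᵗ − v₁| ≈ 1.165e+06 m/s = 1165 km/s.
(b) ΔV₂ = |v₂ − v₂ᵗ| ≈ 8.075e+05 m/s = 807.5 km/s.
(c) ΔV_total = ΔV₁ + ΔV₂ ≈ 1.973e+06 m/s = 1973 km/s.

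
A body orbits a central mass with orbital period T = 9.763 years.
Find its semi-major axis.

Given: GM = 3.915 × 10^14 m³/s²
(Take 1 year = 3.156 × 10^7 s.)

Convert to SI: T = 9.763 years = 3.0812e+08 s.
Invert Kepler's third law: a = (GM · T² / (4π²))^(1/3).
Substituting T = 3.0812e+08 s and GM = 3.915e+14 m³/s²:
a = (3.915e+14 · (3.0812e+08)² / (4π²))^(1/3) m
a ≈ 9.801e+09 m = 9.801 Gm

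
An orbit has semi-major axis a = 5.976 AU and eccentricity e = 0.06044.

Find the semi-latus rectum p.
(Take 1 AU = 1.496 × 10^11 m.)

Convert to SI: a = 5.976 AU = 8.9401e+11 m.
p = a (1 − e²).
p = 8.9401e+11 · (1 − (0.06044)²) = 8.9401e+11 · 0.996347 ≈ 8.907e+11 m = 5.954 AU.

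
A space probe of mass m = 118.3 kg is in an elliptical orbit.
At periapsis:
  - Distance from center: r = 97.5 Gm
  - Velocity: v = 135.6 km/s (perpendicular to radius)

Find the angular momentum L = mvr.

Convert to SI: r = 97.5 Gm = 9.75e+10 m; v = 135.6 km/s = 135600 m/s.
Since v is perpendicular to r, L = m · v · r.
L = 118.3 · 135600 · 9.75e+10 kg·m²/s ≈ 1.564e+18 kg·m²/s.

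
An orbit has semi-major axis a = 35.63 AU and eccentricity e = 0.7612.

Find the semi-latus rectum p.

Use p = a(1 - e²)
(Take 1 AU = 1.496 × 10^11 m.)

Convert to SI: a = 35.63 AU = 5.33025e+12 m.
p = a (1 − e²).
p = 5.33025e+12 · (1 − (0.7612)²) = 5.33025e+12 · 0.420575 ≈ 2.242e+12 m = 14.99 AU.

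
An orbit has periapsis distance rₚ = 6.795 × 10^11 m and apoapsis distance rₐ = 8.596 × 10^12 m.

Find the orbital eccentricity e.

e = (rₐ − rₚ) / (rₐ + rₚ).
e = (8.596e+12 − 6.795e+11) / (8.596e+12 + 6.795e+11) = 7.9165e+12 / 9.2755e+12 ≈ 0.8535.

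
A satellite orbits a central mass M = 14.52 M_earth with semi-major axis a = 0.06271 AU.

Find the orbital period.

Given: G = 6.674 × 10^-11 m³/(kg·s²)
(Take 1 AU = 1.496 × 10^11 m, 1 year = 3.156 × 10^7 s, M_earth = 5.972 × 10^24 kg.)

Convert to SI: a = 0.06271 AU = 9.38142e+09 m; M = 14.52 M_earth = 8.67134e+25 kg.
GM = G · M = 6.674e-11 · 8.67134e+25 = 5.78725e+15 m³/s².
Kepler's third law: T = 2π √(a³ / GM).
Substituting a = 9.38142e+09 m and GM = 5.78725e+15 m³/s²:
T = 2π √((9.38142e+09)³ / 5.78725e+15) s
T ≈ 7.505e+07 s = 2.378 years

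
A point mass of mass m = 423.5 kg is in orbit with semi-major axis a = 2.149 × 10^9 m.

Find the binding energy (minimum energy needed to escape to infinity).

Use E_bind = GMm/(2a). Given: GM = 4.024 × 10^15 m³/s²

Total orbital energy is E = −GMm/(2a); binding energy is E_bind = −E = GMm/(2a).
E_bind = 4.024e+15 · 423.5 / (2 · 2.149e+09) J ≈ 3.965e+08 J = 396.5 MJ.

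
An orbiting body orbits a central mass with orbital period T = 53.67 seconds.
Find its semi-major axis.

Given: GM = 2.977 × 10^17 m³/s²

Invert Kepler's third law: a = (GM · T² / (4π²))^(1/3).
Substituting T = 53.67 s and GM = 2.977e+17 m³/s²:
a = (2.977e+17 · (53.67)² / (4π²))^(1/3) m
a ≈ 2.79e+06 m = 2.79 × 10^6 m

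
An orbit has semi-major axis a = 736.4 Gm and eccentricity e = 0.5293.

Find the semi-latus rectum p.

Convert to SI: a = 736.4 Gm = 7.364e+11 m.
p = a (1 − e²).
p = 7.364e+11 · (1 − (0.5293)²) = 7.364e+11 · 0.719842 ≈ 5.301e+11 m = 530.1 Gm.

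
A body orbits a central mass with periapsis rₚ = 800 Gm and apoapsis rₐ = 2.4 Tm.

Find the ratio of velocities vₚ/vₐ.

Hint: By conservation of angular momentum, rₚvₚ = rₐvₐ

Convert to SI: rₚ = 800 Gm = 8e+11 m; rₐ = 2.4 Tm = 2.4e+12 m.
Conservation of angular momentum gives rₚvₚ = rₐvₐ, so vₚ/vₐ = rₐ/rₚ.
vₚ/vₐ = 2.4e+12 / 8e+11 ≈ 3.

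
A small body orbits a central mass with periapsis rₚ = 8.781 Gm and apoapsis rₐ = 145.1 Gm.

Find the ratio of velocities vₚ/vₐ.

Convert to SI: rₚ = 8.781 Gm = 8.781e+09 m; rₐ = 145.1 Gm = 1.451e+11 m.
Conservation of angular momentum gives rₚvₚ = rₐvₐ, so vₚ/vₐ = rₐ/rₚ.
vₚ/vₐ = 1.451e+11 / 8.781e+09 ≈ 16.52.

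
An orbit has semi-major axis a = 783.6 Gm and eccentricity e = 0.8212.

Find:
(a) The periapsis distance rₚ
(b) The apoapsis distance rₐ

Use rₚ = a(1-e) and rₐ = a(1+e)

Convert to SI: a = 783.6 Gm = 7.836e+11 m.
(a) rₚ = a(1 − e) = 7.836e+11 · (1 − 0.8212) = 7.836e+11 · 0.1788 ≈ 1.401e+11 m = 140.1 Gm.
(b) rₐ = a(1 + e) = 7.836e+11 · (1 + 0.8212) = 7.836e+11 · 1.8212 ≈ 1.427e+12 m = 1.427 Tm.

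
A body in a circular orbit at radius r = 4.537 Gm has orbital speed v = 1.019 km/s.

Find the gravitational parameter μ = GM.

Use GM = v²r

Convert to SI: r = 4.537 Gm = 4.537e+09 m; v = 1.019 km/s = 1019 m/s.
For a circular orbit v² = GM/r, so GM = v² · r.
GM = (1019)² · 4.537e+09 m³/s² ≈ 4.711e+15 m³/s² = 4.711 × 10^15 m³/s².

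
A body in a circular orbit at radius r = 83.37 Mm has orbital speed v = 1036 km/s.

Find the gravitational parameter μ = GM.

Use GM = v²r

Convert to SI: r = 83.37 Mm = 8.337e+07 m; v = 1036 km/s = 1.036e+06 m/s.
For a circular orbit v² = GM/r, so GM = v² · r.
GM = (1.036e+06)² · 8.337e+07 m³/s² ≈ 8.948e+19 m³/s² = 8.948 × 10^19 m³/s².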